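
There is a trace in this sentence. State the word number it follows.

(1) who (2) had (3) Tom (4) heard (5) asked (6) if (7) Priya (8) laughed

The displaced element is "who" (word 1).
It is linked across 1 clause boundary (Ø).
It functions as the subject of "asked", so the gap sits immediately after word 4 ("heard").
Base order: Tom had heard that who asked if Priya laughed.

4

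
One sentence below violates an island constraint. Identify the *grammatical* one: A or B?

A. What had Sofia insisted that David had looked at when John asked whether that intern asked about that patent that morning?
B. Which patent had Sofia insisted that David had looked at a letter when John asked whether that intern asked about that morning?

A

In B, the wh-phrase is extracted from inside an adjunct island (introduced by "when"), which blocks movement.
In A, the extraction path crosses only that-complement boundaries, which are transparent.
So A is grammatical.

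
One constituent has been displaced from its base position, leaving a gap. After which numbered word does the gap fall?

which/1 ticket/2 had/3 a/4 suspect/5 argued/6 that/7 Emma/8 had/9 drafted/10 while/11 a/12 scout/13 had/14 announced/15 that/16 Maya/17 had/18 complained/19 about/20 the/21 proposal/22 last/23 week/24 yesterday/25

10

The displaced element is "which ticket" (word 2).
It is linked across 1 clause boundary (that).
It functions as the direct object of "drafted", so the gap sits immediately after word 10 ("drafted").
Base order: A suspect had argued that Emma had drafted which ticket while a scout had announced that Maya had complained about the proposal last week yesterday.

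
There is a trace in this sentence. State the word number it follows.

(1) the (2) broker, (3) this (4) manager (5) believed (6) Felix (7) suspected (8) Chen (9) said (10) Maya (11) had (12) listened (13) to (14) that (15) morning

13

The displaced element is "the broker" (word 2).
It is linked across 3 clause boundaries (Ø → Ø → Ø).
It functions as the object of the preposition "to" of "listened", so the gap sits immediately after word 13 ("to").
Base order: This manager believed Felix suspected Chen said Maya had listened to the broker that morning.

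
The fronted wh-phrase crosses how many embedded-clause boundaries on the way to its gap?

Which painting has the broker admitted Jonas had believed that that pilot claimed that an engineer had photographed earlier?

"which painting" is extracted from the object of "photographed".
Boundaries crossed, outermost first: [Ø], [that], [that] — 3 in total.

3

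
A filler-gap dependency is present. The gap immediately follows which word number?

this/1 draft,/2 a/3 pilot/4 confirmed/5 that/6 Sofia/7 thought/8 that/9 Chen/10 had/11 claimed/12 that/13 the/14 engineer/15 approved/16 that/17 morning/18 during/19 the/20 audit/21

16

The displaced element is "this draft" (word 2).
It is linked across 3 clause boundaries (that → that → that).
It functions as the direct object of "approved", so the gap sits immediately after word 16 ("approved").
Base order: A pilot confirmed that Sofia thought that Chen had claimed that the engineer approved this draft that morning during the audit.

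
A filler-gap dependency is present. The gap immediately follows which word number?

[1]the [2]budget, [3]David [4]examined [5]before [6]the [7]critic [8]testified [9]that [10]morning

The displaced element is "the budget" (word 2).
It functions as the direct object of "examined", so the gap sits immediately after word 4 ("examined").
Base order: David examined the budget before the critic testified that morning.

4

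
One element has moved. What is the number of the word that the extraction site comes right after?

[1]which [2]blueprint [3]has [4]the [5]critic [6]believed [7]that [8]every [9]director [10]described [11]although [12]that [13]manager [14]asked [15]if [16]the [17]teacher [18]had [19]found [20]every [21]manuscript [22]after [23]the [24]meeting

The displaced element is "which blueprint" (word 2).
It is linked across 1 clause boundary (that).
It functions as the direct object of "described", so the gap sits immediately after word 10 ("described").
Base order: The critic has believed that every director described which blueprint although that manager asked if the teacher had found every manuscript after the meeting.

10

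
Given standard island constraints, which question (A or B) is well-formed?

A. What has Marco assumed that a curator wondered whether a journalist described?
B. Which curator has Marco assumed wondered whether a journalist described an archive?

In A, the wh-phrase is extracted from inside a wh-island (introduced by "whether"), which blocks movement.
In B, the extraction path crosses only that-complement boundaries, which are transparent.
So B is grammatical.

B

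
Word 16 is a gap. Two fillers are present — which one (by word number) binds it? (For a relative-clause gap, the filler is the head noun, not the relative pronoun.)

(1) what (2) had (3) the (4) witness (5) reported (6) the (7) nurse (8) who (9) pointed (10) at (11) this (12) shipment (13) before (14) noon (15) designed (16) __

The marked gap is the direct object of "designed".
Its filler is the fronted wh-phrase "what", at word 1.
(The other dependency links word 7 to a gap after word 8.)

1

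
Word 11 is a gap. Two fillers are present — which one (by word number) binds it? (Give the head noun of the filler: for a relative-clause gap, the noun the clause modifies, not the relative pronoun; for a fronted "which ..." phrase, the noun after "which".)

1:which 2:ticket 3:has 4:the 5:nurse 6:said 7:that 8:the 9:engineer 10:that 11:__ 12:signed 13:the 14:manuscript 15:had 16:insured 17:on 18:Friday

The marked gap is inside the relative clause, the subject of "signed".
Its filler is the head noun "engineer" (via "that"), at word 9.
(The other dependency links word 2 to a gap after word 16.)

9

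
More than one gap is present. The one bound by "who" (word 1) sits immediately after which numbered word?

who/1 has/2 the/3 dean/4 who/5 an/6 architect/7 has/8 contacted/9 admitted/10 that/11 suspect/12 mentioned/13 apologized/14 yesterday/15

13

The displaced element is "who" (word 1).
It is linked across 2 clause boundaries (Ø → Ø).
It functions as the subject of "apologized", so the gap sits immediately after word 13 ("mentioned").
Base order: The dean who an architect has contacted has admitted that suspect mentioned that who apologized yesterday.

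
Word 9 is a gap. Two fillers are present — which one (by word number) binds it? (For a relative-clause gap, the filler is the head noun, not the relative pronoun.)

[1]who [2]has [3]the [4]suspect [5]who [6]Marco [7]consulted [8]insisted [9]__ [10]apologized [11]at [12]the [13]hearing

The marked gap is the subject of "apologized".
Its filler is the fronted wh-phrase "who", at word 1.
(The other dependency links word 4 to a gap after word 7.)

1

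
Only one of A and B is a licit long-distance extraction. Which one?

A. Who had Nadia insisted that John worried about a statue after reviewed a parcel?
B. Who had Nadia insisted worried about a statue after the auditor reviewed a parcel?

In A, the wh-phrase is extracted from inside an adjunct island (introduced by "after"), which blocks movement.
In B, the extraction path crosses only that-complement boundaries, which are transparent.
So B is grammatical.

B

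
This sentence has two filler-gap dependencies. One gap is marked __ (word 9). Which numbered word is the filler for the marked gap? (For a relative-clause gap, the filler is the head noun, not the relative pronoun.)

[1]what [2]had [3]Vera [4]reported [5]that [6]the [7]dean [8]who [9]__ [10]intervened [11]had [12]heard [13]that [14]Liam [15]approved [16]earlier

7

The marked gap is inside the relative clause, the subject of "intervened".
Its filler is the head noun "dean" (via "who"), at word 7.
(The other dependency links word 1 to a gap after word 15.)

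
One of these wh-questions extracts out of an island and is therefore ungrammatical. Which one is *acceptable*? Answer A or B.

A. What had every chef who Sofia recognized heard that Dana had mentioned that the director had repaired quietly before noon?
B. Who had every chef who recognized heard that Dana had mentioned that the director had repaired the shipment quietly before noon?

In B, the wh-phrase is extracted from inside a complex-NP island (relative clause) (introduced by "who"), which blocks movement.
In A, the extraction path crosses only that-complement boundaries, which are transparent.
So A is grammatical.

A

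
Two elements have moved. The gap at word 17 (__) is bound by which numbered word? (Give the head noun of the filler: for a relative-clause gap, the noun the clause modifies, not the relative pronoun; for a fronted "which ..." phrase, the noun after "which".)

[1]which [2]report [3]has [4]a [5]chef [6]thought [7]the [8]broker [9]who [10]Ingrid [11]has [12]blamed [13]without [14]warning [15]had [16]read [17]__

The marked gap is the direct object of "read".
Its filler is the fronted wh-phrase "which report", at word 2.
(The other dependency links word 8 to a gap after word 12.)

2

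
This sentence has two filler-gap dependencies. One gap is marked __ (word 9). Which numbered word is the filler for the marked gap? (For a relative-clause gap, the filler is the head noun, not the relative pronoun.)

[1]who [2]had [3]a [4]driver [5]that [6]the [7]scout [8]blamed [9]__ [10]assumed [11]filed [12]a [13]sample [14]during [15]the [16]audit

The marked gap is inside the relative clause, the direct object of "blamed".
Its filler is the head noun "driver" (via "that"), at word 4.
(The other dependency links word 1 to a gap after word 10.)

4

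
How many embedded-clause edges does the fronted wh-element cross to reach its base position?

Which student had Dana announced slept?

1

"which student" is extracted from the subject of "slept".
Boundaries crossed, outermost first: [Ø] — 1 in total.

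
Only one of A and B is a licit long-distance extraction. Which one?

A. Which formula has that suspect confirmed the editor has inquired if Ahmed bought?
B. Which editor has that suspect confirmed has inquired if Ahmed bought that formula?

In A, the wh-phrase is extracted from inside a wh-island (introduced by "if"), which blocks movement.
In B, the extraction path crosses only that-complement boundaries, which are transparent.
So B is grammatical.

B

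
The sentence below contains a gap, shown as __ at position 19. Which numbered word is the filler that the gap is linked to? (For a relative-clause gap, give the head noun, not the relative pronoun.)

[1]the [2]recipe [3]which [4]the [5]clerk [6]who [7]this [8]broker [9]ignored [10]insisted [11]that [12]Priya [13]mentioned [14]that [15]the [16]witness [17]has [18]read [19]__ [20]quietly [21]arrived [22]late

2

The gap at 19 is the object of "read", inside a relative clause.
The relative pronoun is "which" (word 3); it is bound by the head noun immediately before it.
Its filler is the head noun "recipe", at word 2.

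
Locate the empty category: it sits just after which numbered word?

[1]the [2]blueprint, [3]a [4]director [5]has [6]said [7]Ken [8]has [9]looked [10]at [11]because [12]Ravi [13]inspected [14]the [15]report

The displaced element is "the blueprint" (word 2).
It is linked across 1 clause boundary (Ø).
It functions as the object of the preposition "at" of "looked", so the gap sits immediately after word 10 ("at").
Base order: A director has said Ken has looked at the blueprint because Ravi inspected the report.

10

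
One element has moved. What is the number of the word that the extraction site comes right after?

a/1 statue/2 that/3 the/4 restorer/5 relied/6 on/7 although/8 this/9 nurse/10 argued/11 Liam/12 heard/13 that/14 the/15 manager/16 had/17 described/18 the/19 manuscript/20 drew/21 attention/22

The displaced element is "a statue" (word 2).
It functions as the object of the preposition "on" of "relied", so the gap sits immediately after word 7 ("on").
Base order: The restorer relied on a statue although this nurse argued Liam heard that the manager had described the manuscript.

7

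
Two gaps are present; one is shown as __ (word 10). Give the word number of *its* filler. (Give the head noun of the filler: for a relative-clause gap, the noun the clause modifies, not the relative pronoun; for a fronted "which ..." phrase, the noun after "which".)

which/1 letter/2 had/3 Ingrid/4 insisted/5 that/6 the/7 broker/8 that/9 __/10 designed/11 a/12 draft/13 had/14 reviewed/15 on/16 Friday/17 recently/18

8

The marked gap is inside the relative clause, the subject of "designed".
Its filler is the head noun "broker" (via "that"), at word 8.
(The other dependency links word 2 to a gap after word 15.)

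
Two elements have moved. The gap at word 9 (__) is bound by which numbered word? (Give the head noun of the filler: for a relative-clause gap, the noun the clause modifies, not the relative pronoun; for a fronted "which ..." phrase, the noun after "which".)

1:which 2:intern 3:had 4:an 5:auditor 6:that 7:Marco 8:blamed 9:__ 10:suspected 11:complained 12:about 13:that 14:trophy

5

The marked gap is inside the relative clause, the direct object of "blamed".
Its filler is the head noun "auditor" (via "that"), at word 5.
(The other dependency links word 2 to a gap after word 10.)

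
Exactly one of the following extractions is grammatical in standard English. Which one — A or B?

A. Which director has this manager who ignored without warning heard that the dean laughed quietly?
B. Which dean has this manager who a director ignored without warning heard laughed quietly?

In A, the wh-phrase is extracted from inside a complex-NP island (relative clause) (introduced by "who"), which blocks movement.
In B, the extraction path crosses only that-complement boundaries, which are transparent.
So B is grammatical.

B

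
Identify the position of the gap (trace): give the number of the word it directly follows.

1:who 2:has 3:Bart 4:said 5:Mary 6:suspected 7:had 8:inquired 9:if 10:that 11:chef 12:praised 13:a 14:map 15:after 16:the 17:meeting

The displaced element is "who" (word 1).
It is linked across 2 clause boundaries (Ø → Ø).
It functions as the subject of "inquired", so the gap sits immediately after word 6 ("suspected").
Base order: Bart has said Mary suspected who had inquired if that chef praised a map after the meeting.

6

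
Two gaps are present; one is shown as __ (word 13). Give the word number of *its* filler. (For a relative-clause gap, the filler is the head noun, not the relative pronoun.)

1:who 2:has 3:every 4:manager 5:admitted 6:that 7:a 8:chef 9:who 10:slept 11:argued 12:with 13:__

The marked gap is the object of the preposition "with" of "argued".
Its filler is the fronted wh-phrase "who", at word 1.
(The other dependency links word 8 to a gap after word 9.)

1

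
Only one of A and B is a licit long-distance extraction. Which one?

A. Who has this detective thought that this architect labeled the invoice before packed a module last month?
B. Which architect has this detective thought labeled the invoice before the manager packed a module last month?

B

In A, the wh-phrase is extracted from inside an adjunct island (introduced by "before"), which blocks movement.
In B, the extraction path crosses only that-complement boundaries, which are transparent.
So B is grammatical.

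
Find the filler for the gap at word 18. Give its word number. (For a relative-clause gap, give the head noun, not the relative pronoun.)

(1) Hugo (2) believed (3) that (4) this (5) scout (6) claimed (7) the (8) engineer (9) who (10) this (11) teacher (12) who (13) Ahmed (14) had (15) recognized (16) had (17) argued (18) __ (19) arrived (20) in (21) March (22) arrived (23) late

8

The gap at 18 is the subject of "arrived", inside a relative clause.
The relative pronoun is "who" (word 9); it is bound by the head noun immediately before it.
Its filler is the head noun "engineer", at word 8.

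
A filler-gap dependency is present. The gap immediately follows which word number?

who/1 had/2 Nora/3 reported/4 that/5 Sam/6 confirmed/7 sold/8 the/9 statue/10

The displaced element is "who" (word 1).
It is linked across 2 clause boundaries (that → Ø).
It functions as the subject of "sold", so the gap sits immediately after word 7 ("confirmed").
Base order: Nora had reported that Sam confirmed that who sold the statue.

7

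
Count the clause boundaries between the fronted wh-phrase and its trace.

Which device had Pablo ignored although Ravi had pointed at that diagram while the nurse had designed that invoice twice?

"which device" originates inside the matrix clause — no clause boundary is crossed.

0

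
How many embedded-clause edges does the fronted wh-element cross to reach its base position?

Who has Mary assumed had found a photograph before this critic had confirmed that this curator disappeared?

1

"who" is extracted from the subject of "found".
Boundaries crossed, outermost first: [Ø] — 1 in total.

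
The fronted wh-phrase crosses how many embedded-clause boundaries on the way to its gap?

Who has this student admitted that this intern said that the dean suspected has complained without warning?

"who" is extracted from the subject of "complained".
Boundaries crossed, outermost first: [that], [that], [Ø] — 3 in total.

3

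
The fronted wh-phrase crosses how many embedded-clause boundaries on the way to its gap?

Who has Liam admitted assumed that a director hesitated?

1

"who" is extracted from the subject of "assumed".
Boundaries crossed, outermost first: [Ø] — 1 in total.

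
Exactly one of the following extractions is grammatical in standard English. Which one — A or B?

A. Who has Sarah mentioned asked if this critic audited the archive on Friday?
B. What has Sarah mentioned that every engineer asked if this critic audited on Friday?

A

In B, the wh-phrase is extracted from inside a wh-island (introduced by "if"), which blocks movement.
In A, the extraction path crosses only that-complement boundaries, which are transparent.
So A is grammatical.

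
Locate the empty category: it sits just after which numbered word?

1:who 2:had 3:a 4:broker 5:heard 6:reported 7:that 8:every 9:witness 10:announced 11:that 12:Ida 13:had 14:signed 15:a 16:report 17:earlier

5

The displaced element is "who" (word 1).
It is linked across 1 clause boundary (Ø).
It functions as the subject of "reported", so the gap sits immediately after word 5 ("heard").
Base order: A broker had heard who reported that every witness announced that Ida had signed a report earlier.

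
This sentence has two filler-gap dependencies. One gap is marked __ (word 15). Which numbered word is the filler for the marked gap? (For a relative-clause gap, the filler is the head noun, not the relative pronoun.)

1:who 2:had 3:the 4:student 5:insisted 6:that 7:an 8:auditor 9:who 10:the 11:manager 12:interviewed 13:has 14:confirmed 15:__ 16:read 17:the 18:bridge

1

The marked gap is the subject of "read".
Its filler is the fronted wh-phrase "who", at word 1.
(The other dependency links word 8 to a gap after word 12.)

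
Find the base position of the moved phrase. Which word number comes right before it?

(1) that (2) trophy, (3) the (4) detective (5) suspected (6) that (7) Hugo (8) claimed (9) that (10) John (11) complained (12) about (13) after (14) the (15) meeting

12

The displaced element is "that trophy" (word 2).
It is linked across 2 clause boundaries (that → that).
It functions as the object of the preposition "about" of "complained", so the gap sits immediately after word 12 ("about").
Base order: The detective suspected that Hugo claimed that John complained about that trophy after the meeting.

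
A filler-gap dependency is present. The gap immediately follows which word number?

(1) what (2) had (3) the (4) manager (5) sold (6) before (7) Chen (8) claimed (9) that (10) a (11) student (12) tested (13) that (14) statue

The displaced element is "what" (word 1).
It functions as the direct object of "sold", so the gap sits immediately after word 5 ("sold").
Base order: The manager had sold what before Chen claimed that a student tested that statue.

5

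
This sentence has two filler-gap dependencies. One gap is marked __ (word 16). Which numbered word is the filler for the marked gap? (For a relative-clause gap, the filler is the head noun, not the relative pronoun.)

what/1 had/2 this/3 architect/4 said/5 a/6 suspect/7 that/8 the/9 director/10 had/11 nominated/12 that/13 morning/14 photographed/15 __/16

The marked gap is the direct object of "photographed".
Its filler is the fronted wh-phrase "what", at word 1.
(The other dependency links word 7 to a gap after word 12.)

1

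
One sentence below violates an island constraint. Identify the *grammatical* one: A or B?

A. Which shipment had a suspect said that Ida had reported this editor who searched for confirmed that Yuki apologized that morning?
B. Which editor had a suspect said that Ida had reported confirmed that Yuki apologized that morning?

B

In A, the wh-phrase is extracted from inside a complex-NP island (relative clause) (introduced by "who"), which blocks movement.
In B, the extraction path crosses only that-complement boundaries, which are transparent.
So B is grammatical.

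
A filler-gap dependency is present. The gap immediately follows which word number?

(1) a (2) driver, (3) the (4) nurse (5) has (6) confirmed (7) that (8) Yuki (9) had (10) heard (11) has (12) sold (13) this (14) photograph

10

The displaced element is "a driver" (word 2).
It is linked across 2 clause boundaries (that → Ø).
It functions as the subject of "sold", so the gap sits immediately after word 10 ("heard").
Base order: The nurse has confirmed that Yuki had heard that a driver has sold this photograph.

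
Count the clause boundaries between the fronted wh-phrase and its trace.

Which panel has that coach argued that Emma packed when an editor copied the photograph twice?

1

"which panel" is extracted from the object of "packed".
Boundaries crossed, outermost first: [that] — 1 in total.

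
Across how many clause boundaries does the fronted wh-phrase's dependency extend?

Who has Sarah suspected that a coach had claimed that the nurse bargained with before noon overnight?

"who" is extracted from the PP object of "bargained".
Boundaries crossed, outermost first: [that], [that] — 2 in total.

2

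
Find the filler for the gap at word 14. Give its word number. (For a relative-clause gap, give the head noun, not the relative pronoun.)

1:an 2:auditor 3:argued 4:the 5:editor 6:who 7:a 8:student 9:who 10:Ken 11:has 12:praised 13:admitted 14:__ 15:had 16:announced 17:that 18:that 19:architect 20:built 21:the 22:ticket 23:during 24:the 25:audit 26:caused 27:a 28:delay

5

The gap at 14 is the subject of "announced", inside a relative clause.
The relative pronoun is "who" (word 6); it is bound by the head noun immediately before it.
Its filler is the head noun "editor", at word 5.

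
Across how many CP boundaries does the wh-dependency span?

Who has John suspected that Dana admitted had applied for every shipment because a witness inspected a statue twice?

2

"who" is extracted from the subject of "applied".
Boundaries crossed, outermost first: [that], [Ø] — 2 in total.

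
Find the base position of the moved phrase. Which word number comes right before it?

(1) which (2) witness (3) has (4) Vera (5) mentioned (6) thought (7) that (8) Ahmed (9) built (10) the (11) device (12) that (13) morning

5

The displaced element is "which witness" (word 2).
It is linked across 1 clause boundary (Ø).
It functions as the subject of "thought", so the gap sits immediately after word 5 ("mentioned").
Base order: Vera has mentioned that which witness thought that Ahmed built the device that morning.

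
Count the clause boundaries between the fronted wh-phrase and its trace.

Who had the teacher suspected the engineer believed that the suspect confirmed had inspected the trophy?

3

"who" is extracted from the subject of "inspected".
Boundaries crossed, outermost first: [Ø], [that], [Ø] — 3 in total.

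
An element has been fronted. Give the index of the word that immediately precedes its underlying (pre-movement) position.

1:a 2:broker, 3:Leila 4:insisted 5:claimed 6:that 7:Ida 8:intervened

4

The displaced element is "a broker" (word 2).
It is linked across 1 clause boundary (Ø).
It functions as the subject of "claimed", so the gap sits immediately after word 4 ("insisted").
Base order: Leila insisted that a broker claimed that Ida intervened.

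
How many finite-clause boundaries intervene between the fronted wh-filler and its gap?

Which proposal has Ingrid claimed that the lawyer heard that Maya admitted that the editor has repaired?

"which proposal" is extracted from the object of "repaired".
Boundaries crossed, outermost first: [that], [that], [that] — 3 in total.

3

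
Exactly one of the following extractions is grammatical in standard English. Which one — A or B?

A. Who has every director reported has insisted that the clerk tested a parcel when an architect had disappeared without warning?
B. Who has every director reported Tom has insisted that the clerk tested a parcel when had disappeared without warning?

A

In B, the wh-phrase is extracted from inside an adjunct island (introduced by "when"), which blocks movement.
In A, the extraction path crosses only that-complement boundaries, which are transparent.
So A is grammatical.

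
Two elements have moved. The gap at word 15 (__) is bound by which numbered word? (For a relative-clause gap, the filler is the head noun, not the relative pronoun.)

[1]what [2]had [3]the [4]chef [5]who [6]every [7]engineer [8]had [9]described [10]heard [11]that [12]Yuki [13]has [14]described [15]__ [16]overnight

The marked gap is the direct object of "described".
Its filler is the fronted wh-phrase "what", at word 1.
(The other dependency links word 4 to a gap after word 9.)

1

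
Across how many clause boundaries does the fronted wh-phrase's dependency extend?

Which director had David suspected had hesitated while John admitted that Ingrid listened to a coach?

"which director" is extracted from the subject of "hesitated".
Boundaries crossed, outermost first: [Ø] — 1 in total.

1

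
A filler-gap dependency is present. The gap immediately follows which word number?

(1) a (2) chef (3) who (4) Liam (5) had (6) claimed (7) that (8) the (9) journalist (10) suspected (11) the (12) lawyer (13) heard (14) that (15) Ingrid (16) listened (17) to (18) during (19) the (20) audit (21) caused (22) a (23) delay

The displaced element is "a chef" (word 2).
It is linked across 3 clause boundaries (that → Ø → that).
It functions as the object of the preposition "to" of "listened", so the gap sits immediately after word 17 ("to").
Base order: Liam had claimed that the journalist suspected the lawyer heard that Ingrid listened to a chef during the audit.

17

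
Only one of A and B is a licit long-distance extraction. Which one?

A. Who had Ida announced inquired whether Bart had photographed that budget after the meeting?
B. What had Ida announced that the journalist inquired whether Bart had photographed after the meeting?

A

In B, the wh-phrase is extracted from inside a wh-island (introduced by "whether"), which blocks movement.
In A, the extraction path crosses only that-complement boundaries, which are transparent.
So A is grammatical.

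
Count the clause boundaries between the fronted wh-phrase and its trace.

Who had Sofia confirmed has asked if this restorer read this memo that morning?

"who" is extracted from the subject of "asked".
Boundaries crossed, outermost first: [Ø] — 1 in total.

1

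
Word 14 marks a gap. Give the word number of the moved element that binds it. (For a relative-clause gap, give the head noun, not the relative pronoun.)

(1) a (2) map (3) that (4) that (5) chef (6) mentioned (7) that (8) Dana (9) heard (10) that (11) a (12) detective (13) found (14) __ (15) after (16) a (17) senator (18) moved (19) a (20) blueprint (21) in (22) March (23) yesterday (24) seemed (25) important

2

The gap at 14 is the object of "found", inside a relative clause.
The relative pronoun is "that" (word 3); it is bound by the head noun immediately before it.
Its filler is the head noun "map", at word 2.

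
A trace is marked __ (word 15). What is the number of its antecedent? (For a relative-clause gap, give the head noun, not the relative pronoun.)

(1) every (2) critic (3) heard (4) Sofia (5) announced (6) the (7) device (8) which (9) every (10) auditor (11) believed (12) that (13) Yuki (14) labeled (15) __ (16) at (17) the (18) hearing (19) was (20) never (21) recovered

7

The gap at 15 is the object of "labeled", inside a relative clause.
The relative pronoun is "which" (word 8); it is bound by the head noun immediately before it.
Its filler is the head noun "device", at word 7.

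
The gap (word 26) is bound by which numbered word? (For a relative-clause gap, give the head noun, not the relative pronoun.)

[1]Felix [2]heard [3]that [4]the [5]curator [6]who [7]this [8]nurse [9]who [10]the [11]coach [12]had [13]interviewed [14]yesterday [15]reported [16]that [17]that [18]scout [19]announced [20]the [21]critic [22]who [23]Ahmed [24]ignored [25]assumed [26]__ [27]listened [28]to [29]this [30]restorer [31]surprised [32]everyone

The gap at 26 is the subject of "listened", inside a relative clause.
The relative pronoun is "who" (word 6); it is bound by the head noun immediately before it.
Its filler is the head noun "curator", at word 5.

5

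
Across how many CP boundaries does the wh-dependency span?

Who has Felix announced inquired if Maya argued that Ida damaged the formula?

1

"who" is extracted from the subject of "inquired".
Boundaries crossed, outermost first: [Ø] — 1 in total.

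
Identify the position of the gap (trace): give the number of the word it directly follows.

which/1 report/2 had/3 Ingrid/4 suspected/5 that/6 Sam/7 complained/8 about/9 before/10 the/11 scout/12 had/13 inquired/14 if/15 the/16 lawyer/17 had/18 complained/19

The displaced element is "which report" (word 2).
It is linked across 1 clause boundary (that).
It functions as the object of the preposition "about" of "complained", so the gap sits immediately after word 9 ("about").
Base order: Ingrid had suspected that Sam complained about which report before the scout had inquired if the lawyer had complained.

9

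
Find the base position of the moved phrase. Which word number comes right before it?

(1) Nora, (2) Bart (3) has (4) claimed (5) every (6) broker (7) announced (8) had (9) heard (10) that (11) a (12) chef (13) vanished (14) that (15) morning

7

The displaced element is "Nora" (word 1).
It is linked across 2 clause boundaries (Ø → Ø).
It functions as the subject of "heard", so the gap sits immediately after word 7 ("announced").
Base order: Bart has claimed every broker announced that Nora had heard that a chef vanished that morning.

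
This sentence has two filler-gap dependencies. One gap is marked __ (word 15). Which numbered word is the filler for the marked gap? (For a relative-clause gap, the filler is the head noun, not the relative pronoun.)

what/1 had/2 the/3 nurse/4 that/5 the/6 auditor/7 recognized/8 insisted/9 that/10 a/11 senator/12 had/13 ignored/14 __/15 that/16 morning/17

1

The marked gap is the direct object of "ignored".
Its filler is the fronted wh-phrase "what", at word 1.
(The other dependency links word 4 to a gap after word 8.)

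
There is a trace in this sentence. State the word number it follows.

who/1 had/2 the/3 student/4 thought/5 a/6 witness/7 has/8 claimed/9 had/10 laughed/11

9

The displaced element is "who" (word 1).
It is linked across 2 clause boundaries (Ø → Ø).
It functions as the subject of "laughed", so the gap sits immediately after word 9 ("claimed").
Base order: The student had thought a witness has claimed that who had laughed.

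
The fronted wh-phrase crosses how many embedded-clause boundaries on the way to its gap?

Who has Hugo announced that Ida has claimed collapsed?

2

"who" is extracted from the subject of "collapsed".
Boundaries crossed, outermost first: [that], [Ø] — 2 in total.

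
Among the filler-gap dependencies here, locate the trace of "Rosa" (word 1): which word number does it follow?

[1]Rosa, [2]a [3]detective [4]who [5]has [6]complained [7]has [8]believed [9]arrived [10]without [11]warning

8

The displaced element is "Rosa" (word 1).
It is linked across 1 clause boundary (Ø).
It functions as the subject of "arrived", so the gap sits immediately after word 8 ("believed").
Base order: A detective who has complained has believed Rosa arrived without warning.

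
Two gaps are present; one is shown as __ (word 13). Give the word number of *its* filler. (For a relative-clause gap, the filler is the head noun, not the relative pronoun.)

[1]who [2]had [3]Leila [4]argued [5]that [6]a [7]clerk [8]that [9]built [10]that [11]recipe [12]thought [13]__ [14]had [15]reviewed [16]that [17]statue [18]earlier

1

The marked gap is the subject of "reviewed".
Its filler is the fronted wh-phrase "who", at word 1.
(The other dependency links word 7 to a gap after word 8.)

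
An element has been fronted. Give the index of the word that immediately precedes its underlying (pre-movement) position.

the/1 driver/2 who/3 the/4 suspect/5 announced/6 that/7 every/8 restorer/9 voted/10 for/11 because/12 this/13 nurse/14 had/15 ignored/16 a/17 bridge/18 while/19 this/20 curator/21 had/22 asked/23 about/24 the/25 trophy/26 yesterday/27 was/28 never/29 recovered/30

11

The displaced element is "the driver" (word 2).
It is linked across 1 clause boundary (that).
It functions as the object of the preposition "for" of "voted", so the gap sits immediately after word 11 ("for").
Base order: The suspect announced that every restorer voted for the driver because this nurse had ignored a bridge while this curator had asked about the trophy yesterday.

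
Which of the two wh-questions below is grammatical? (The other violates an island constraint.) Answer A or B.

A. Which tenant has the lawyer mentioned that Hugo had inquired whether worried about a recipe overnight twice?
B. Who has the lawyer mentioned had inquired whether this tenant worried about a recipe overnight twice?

B

In A, the wh-phrase is extracted from inside a wh-island (introduced by "whether"), which blocks movement.
In B, the extraction path crosses only that-complement boundaries, which are transparent.
So B is grammatical.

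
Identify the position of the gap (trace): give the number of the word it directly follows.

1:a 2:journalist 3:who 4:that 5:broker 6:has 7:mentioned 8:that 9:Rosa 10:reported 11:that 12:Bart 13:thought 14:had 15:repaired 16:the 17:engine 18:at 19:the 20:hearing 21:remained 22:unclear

13

The displaced element is "a journalist" (word 2).
It is linked across 3 clause boundaries (that → that → Ø).
It functions as the subject of "repaired", so the gap sits immediately after word 13 ("thought").
Base order: That broker has mentioned that Rosa reported that Bart thought that a journalist had repaired the engine at the hearing.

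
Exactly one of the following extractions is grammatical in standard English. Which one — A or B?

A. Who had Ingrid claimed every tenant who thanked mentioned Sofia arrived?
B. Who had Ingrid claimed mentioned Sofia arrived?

B

In A, the wh-phrase is extracted from inside a complex-NP island (relative clause) (introduced by "who"), which blocks movement.
In B, the extraction path crosses only that-complement boundaries, which are transparent.
So B is grammatical.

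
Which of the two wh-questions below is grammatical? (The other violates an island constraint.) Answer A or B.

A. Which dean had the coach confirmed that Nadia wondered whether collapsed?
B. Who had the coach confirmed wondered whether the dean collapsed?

B

In A, the wh-phrase is extracted from inside a wh-island (introduced by "whether"), which blocks movement.
In B, the extraction path crosses only that-complement boundaries, which are transparent.
So B is grammatical.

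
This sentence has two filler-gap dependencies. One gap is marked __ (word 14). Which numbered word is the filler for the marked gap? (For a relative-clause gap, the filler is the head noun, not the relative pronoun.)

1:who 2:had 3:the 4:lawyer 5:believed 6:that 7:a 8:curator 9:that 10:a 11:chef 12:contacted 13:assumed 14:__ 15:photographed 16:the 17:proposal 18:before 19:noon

The marked gap is the subject of "photographed".
Its filler is the fronted wh-phrase "who", at word 1.
(The other dependency links word 8 to a gap after word 12.)

1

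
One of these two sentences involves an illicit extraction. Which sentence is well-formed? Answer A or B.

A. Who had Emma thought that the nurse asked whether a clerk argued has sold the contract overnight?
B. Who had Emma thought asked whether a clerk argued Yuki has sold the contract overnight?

B

In A, the wh-phrase is extracted from inside a wh-island (introduced by "whether"), which blocks movement.
In B, the extraction path crosses only that-complement boundaries, which are transparent.
So B is grammatical.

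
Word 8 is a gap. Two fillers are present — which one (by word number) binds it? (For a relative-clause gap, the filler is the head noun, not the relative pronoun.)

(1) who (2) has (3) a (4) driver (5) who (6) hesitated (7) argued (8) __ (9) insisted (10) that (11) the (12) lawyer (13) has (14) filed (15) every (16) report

1

The marked gap is the subject of "insisted".
Its filler is the fronted wh-phrase "who", at word 1.
(The other dependency links word 4 to a gap after word 5.)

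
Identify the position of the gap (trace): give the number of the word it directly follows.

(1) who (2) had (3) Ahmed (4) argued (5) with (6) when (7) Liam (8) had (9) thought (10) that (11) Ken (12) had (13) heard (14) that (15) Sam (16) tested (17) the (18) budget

5

The displaced element is "who" (word 1).
It functions as the object of the preposition "with" of "argued", so the gap sits immediately after word 5 ("with").
Base order: Ahmed had argued with who when Liam had thought that Ken had heard that Sam tested the budget.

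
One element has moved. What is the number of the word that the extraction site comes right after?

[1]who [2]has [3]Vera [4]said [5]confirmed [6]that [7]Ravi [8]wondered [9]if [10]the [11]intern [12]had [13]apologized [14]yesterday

The displaced element is "who" (word 1).
It is linked across 1 clause boundary (Ø).
It functions as the subject of "confirmed", so the gap sits immediately after word 4 ("said").
Base order: Vera has said that who confirmed that Ravi wondered if the intern had apologized yesterday.

4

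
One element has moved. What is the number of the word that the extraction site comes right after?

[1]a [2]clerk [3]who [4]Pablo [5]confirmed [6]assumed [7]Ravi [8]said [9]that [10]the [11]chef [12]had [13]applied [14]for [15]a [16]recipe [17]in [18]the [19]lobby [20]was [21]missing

5

The displaced element is "a clerk" (word 2).
It is linked across 1 clause boundary (Ø).
It functions as the subject of "assumed", so the gap sits immediately after word 5 ("confirmed").
Base order: Pablo confirmed a clerk assumed Ravi said that the chef had applied for a recipe in the lobby.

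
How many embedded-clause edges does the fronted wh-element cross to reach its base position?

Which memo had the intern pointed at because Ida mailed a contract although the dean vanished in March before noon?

0

"which memo" originates inside the matrix clause — no clause boundary is crossed.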